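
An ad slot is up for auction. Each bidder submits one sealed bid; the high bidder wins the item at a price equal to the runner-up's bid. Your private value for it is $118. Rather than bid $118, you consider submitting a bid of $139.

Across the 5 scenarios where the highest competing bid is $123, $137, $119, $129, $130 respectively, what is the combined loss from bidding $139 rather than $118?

$48

The deviation costs you only when the competing bid falls strictly between $118 and $139; elsewhere both bids give the same outcome.
$123: truthful payoff $0, deviation payoff −$5 → loss $5.
$137: truthful payoff $0, deviation payoff −$19 → loss $19.
$119: truthful payoff $0, deviation payoff −$1 → loss $1.
$129: truthful payoff $0, deviation payoff −$11 → loss $11.
$130: truthful payoff $0, deviation payoff −$12 → loss $12.
Total loss = $5 + $19 + $1 + $11 + $12 = $48.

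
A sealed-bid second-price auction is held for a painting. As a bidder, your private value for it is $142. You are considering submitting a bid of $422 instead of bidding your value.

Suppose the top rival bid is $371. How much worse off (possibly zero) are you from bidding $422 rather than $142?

$229

Bidding your value $142: you lose (since $142 < $371). Payoff $0.
Bidding $422: you win and pay $371. Payoff $142 − $371 = −$229.
The competing bid $371 lies between your value and your inflated bid, so overbidding wins an item priced above your value.
Loss from deviating = $0 − (−$229) = $229.
Because the price is fixed by the runner-up's bid, deviating from your value can only change a good outcome into a bad one — never the reverse.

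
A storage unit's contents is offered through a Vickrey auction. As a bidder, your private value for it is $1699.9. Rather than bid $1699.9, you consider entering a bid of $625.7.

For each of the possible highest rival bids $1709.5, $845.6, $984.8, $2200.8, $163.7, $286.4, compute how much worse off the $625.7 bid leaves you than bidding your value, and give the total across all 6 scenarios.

$1569.4

The deviation costs you only when the competing bid falls strictly between $625.7 and $1699.9; elsewhere both bids give the same outcome.
$1709.5: outcomes coincide → loss $0.
$845.6: truthful payoff $854.3, deviation payoff $0 → loss $854.3.
$984.8: truthful payoff $715.1, deviation payoff $0 → loss $715.1.
$2200.8: outcomes coincide → loss $0.
$163.7: outcomes coincide → loss $0.
$286.4: outcomes coincide → loss $0.
Total loss = $854.3 + $715.1 = $1569.4.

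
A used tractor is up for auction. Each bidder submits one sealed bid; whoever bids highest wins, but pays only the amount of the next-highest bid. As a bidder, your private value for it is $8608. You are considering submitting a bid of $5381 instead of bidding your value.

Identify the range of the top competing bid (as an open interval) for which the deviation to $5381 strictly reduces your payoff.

($5381, $8608)

If the competing bid is below $5381, both bids win at the same price — no difference.
If it is above $8608, both bids lose — no difference.
If it lies strictly between $5381 and $8608, bidding your value wins at a price below your value (positive payoff) while bidding $5381 loses (payoff 0).
So the deviation strictly hurts on the open interval ($5381, $8608).
Because the price is fixed by the runner-up's bid, deviating from your value can only change a good outcome into a bad one — never the reverse.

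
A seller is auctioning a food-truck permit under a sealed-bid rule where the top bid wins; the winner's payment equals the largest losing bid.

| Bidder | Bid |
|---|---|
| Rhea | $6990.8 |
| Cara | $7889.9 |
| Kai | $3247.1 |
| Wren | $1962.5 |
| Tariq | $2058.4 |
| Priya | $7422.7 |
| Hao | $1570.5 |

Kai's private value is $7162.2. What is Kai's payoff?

$0

Highest bid: Cara at $7889.9, so Cara wins.
Second-highest bid: Priya at $7422.7 — that is the price the winner pays.
Kai did not win, so Kai pays nothing and receives nothing: payoff $0.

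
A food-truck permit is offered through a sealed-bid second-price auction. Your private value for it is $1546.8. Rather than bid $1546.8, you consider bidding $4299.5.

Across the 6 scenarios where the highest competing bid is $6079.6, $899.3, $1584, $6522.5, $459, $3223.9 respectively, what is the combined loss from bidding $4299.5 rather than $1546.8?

The deviation costs you only when the competing bid falls strictly between $1546.8 and $4299.5; elsewhere both bids give the same outcome.
$6079.6: outcomes coincide → loss $0.
$899.3: outcomes coincide → loss $0.
$1584: truthful payoff $0, deviation payoff −$37.2 → loss $37.2.
$6522.5: outcomes coincide → loss $0.
$459: outcomes coincide → loss $0.
$3223.9: truthful payoff $0, deviation payoff −$1677.1 → loss $1677.1.
Total loss = $37.2 + $1677.1 = $1714.3.

$1714.3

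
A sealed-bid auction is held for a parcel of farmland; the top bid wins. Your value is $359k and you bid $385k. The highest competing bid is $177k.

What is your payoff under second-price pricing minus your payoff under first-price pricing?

You have the highest bid, so you win under either rule.
Second-price: pay $177k → payoff $182k.
First-price: pay your own bid $385k → payoff −$26k.
Difference = $182k − (−$26k) = $208k.

$208k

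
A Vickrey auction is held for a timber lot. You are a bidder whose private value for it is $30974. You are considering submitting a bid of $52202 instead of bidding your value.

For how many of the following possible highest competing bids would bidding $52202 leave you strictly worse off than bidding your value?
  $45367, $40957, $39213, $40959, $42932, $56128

The deviation hurts exactly when the highest competing bid lies strictly between $30974 and $52202 — overbidding then wins at a price above your value.
$45367: inside the interval → strictly worse (loss $14393).
$40957: inside the interval → strictly worse (loss $9983).
$39213: inside the interval → strictly worse (loss $8239).
$40959: inside the interval → strictly worse (loss $9985).
$42932: inside the interval → strictly worse (loss $11958).
$56128: above both → same outcome either way.
Count: 5.

5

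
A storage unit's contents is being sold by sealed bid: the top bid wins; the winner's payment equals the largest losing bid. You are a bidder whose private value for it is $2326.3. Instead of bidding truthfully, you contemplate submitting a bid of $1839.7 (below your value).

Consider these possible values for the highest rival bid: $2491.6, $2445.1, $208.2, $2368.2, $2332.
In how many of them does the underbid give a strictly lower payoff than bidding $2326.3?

The deviation hurts exactly when the highest competing bid lies strictly between $1839.7 and $2326.3 — underbidding then forfeits a profitable win.
$2491.6: above both → same outcome either way.
$2445.1: above both → same outcome either way.
$208.2: below both → same outcome either way.
$2368.2: above both → same outcome either way.
$2332: above both → same outcome either way.
Count: 0.

0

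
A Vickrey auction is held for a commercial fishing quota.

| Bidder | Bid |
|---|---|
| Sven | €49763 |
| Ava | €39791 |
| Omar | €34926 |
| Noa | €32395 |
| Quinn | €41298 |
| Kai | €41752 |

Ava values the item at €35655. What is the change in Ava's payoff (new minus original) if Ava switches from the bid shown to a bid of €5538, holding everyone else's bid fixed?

€0

The highest bid among the other bidders is €49763; Ava's bid doesn't change that.
Original bid €39791: Ava is not highest (top rival bid is €49763); payoff €0.
Alternative bid €5538: Ava is not highest (top rival bid is €49763); payoff €0.
Change in payoff = €0 − (€0) = €0.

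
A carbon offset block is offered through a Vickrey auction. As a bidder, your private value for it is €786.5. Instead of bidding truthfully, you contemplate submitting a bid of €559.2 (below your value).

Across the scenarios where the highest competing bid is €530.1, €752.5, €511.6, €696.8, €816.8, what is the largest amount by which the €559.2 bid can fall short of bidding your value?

€89.7

€530.1: same outcome either way → loss €0.
€752.5: truthful gives €34, deviation gives €0 → loss €34.
€511.6: same outcome either way → loss €0.
€696.8: truthful gives €89.7, deviation gives €0 → loss €89.7.
€816.8: same outcome either way → loss €0.
Maximum loss: €89.7.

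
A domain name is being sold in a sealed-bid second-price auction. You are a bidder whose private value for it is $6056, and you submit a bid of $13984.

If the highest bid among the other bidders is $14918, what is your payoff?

Your bid $13984 is below the highest competing bid $14918, so you lose.
A losing bidder pays nothing and receives nothing: payoff = $0.

$0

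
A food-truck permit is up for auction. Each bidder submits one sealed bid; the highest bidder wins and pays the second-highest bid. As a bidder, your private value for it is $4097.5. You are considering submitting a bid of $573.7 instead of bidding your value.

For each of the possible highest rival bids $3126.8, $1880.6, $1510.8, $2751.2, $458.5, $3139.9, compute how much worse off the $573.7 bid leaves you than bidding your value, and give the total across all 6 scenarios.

The deviation costs you only when the competing bid falls strictly between $573.7 and $4097.5; elsewhere both bids give the same outcome.
$3126.8: truthful payoff $970.7, deviation payoff $0 → loss $970.7.
$1880.6: truthful payoff $2216.9, deviation payoff $0 → loss $2216.9.
$1510.8: truthful payoff $2586.7, deviation payoff $0 → loss $2586.7.
$2751.2: truthful payoff $1346.3, deviation payoff $0 → loss $1346.3.
$458.5: outcomes coincide → loss $0.
$3139.9: truthful payoff $957.6, deviation payoff $0 → loss $957.6.
Total loss = $970.7 + $2216.9 + $2586.7 + $1346.3 + $957.6 = $8078.2.

$8078.2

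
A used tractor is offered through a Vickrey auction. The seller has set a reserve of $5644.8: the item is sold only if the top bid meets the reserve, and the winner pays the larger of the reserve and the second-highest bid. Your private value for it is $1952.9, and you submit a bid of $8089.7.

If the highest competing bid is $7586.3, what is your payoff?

−$5633.4

Your bid $8089.7 is the highest and exceeds the reserve.
Price = max(second-highest bid, reserve) = max($7586.3, $5644.8) = $7586.3.
Payoff = $1952.9 − $7586.3 = −$5633.4.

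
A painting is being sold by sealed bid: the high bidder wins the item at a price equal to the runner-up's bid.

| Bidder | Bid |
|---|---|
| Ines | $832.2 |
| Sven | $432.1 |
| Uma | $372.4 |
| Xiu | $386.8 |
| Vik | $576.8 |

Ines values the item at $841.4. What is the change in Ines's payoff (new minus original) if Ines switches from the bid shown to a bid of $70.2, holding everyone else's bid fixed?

−$264.6

The highest bid among the other bidders is $576.8; Ines's bid doesn't change that.
Original bid $832.2: Ines is highest, pays the top rival bid $576.8; payoff $841.4 − $576.8 = $264.6.
Alternative bid $70.2: Ines is not highest (top rival bid is $576.8); payoff $0.
Change in payoff = $0 − ($264.6) = −$264.6.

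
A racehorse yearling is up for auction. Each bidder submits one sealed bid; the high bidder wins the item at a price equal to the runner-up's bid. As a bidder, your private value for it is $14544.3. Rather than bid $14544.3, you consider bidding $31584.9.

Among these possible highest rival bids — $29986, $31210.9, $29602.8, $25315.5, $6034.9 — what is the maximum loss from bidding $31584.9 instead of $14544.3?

$16666.6

$29986: truthful gives $0, deviation gives −$15441.7 → loss $15441.7.
$31210.9: truthful gives $0, deviation gives −$16666.6 → loss $16666.6.
$29602.8: truthful gives $0, deviation gives −$15058.5 → loss $15058.5.
$25315.5: truthful gives $0, deviation gives −$10771.2 → loss $10771.2.
$6034.9: same outcome either way → loss $0.
Maximum loss: $16666.6.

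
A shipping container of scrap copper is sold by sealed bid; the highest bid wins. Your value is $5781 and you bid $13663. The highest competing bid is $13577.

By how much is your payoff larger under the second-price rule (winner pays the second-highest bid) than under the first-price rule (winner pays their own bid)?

You have the highest bid, so you win under either rule.
Second-price: pay $13577 → payoff −$7796.
First-price: pay your own bid $13663 → payoff −$7882.
Difference = −$7796 − (−$7882) = $86.

$86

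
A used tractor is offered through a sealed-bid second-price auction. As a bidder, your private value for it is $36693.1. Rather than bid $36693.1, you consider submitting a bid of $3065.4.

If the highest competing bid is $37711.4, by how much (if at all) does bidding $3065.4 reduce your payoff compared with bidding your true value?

$0

Bidding your value $36693.1: you lose (since $36693.1 < $37711.4). Payoff $0.
Bidding $3065.4: you lose. Payoff $0.
Difference = $0 − $0 = $0; both bids lead to the same outcome because the competing bid is above both your value and your alternative bid.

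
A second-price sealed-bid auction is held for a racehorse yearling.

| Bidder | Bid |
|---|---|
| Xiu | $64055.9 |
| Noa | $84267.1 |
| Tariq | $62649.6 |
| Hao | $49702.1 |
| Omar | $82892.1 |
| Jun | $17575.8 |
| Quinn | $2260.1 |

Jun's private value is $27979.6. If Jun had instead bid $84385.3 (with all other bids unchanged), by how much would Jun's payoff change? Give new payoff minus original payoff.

The highest bid among the other bidders is $84267.1; Jun's bid doesn't change that.
Original bid $17575.8: Jun is not highest (top rival bid is $84267.1); payoff $0.
Alternative bid $84385.3: Jun is highest, pays the top rival bid $84267.1; payoff $27979.6 − $84267.1 = −$56287.5.
Change in payoff = −$56287.5 − ($0) = −$56287.5.

−$56287.5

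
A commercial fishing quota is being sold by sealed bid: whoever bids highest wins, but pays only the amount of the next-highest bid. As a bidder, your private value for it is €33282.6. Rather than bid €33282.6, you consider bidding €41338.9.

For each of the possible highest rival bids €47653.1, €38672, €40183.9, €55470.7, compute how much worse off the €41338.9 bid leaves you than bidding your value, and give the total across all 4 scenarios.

The deviation costs you only when the competing bid falls strictly between €33282.6 and €41338.9; elsewhere both bids give the same outcome.
€47653.1: outcomes coincide → loss €0.
€38672: truthful payoff €0, deviation payoff −€5389.4 → loss €5389.4.
€40183.9: truthful payoff €0, deviation payoff −€6901.3 → loss €6901.3.
€55470.7: outcomes coincide → loss €0.
Total loss = €5389.4 + €6901.3 = €12290.7.

€12290.7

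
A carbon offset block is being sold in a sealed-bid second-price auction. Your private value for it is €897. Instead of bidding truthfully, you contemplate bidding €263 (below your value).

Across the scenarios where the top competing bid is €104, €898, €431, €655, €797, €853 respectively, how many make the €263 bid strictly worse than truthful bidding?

4

The deviation hurts exactly when the highest competing bid lies strictly between €263 and €897 — underbidding then forfeits a profitable win.
€104: below both → same outcome either way.
€898: above both → same outcome either way.
€431: inside the interval → strictly worse (loss €466).
€655: inside the interval → strictly worse (loss €242).
€797: inside the interval → strictly worse (loss €100).
€853: inside the interval → strictly worse (loss €44).
Count: 4.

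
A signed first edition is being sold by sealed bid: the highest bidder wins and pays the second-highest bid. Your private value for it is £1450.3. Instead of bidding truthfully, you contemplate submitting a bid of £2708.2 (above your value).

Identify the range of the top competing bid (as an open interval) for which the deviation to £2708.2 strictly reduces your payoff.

If the competing bid is below £1450.3, both bids win at the same price — no difference.
If it is above £2708.2, both bids lose — no difference.
If it lies strictly between £1450.3 and £2708.2, bidding your value loses (payoff 0) while bidding £2708.2 wins at a price above your value (payoff negative).
So the deviation strictly hurts on the open interval (£1450.3, £2708.2).

(£1450.3, £2708.2)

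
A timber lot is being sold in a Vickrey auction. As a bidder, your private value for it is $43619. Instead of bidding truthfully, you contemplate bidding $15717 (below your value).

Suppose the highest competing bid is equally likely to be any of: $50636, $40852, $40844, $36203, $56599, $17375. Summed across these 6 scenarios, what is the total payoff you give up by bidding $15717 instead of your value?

$39202

The deviation costs you only when the competing bid falls strictly between $15717 and $43619; elsewhere both bids give the same outcome.
$50636: outcomes coincide → loss $0.
$40852: truthful payoff $2767, deviation payoff $0 → loss $2767.
$40844: truthful payoff $2775, deviation payoff $0 → loss $2775.
$36203: truthful payoff $7416, deviation payoff $0 → loss $7416.
$56599: outcomes coincide → loss $0.
$17375: truthful payoff $26244, deviation payoff $0 → loss $26244.
Total loss = $2767 + $2775 + $7416 + $26244 = $39202.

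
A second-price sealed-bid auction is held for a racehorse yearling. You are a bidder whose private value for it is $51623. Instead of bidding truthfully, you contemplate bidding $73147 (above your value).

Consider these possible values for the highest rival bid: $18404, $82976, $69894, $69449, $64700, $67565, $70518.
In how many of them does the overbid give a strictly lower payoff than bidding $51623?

The deviation hurts exactly when the highest competing bid lies strictly between $51623 and $73147 — overbidding then wins at a price above your value.
$18404: below both → same outcome either way.
$82976: above both → same outcome either way.
$69894: inside the interval → strictly worse (loss $18271).
$69449: inside the interval → strictly worse (loss $17826).
$64700: inside the interval → strictly worse (loss $13077).
$67565: inside the interval → strictly worse (loss $15942).
$70518: inside the interval → strictly worse (loss $18895).
Count: 5.

5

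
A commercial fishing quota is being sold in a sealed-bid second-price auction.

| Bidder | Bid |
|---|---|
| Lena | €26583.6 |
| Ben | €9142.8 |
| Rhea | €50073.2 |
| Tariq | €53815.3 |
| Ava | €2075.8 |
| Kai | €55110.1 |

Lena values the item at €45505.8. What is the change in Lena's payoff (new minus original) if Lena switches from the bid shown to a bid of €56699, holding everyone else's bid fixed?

−€9604.3

The highest bid among the other bidders is €55110.1; Lena's bid doesn't change that.
Original bid €26583.6: Lena is not highest (top rival bid is €55110.1); payoff €0.
Alternative bid €56699: Lena is highest, pays the top rival bid €55110.1; payoff €45505.8 − €55110.1 = −€9604.3.
Change in payoff = −€9604.3 − (€0) = −€9604.3.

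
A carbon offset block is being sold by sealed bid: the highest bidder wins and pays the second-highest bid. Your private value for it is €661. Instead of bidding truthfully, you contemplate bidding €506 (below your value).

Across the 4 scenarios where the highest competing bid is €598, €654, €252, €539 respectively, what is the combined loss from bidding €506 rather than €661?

€192

The deviation costs you only when the competing bid falls strictly between €506 and €661; elsewhere both bids give the same outcome.
€598: truthful payoff €63, deviation payoff €0 → loss €63.
€654: truthful payoff €7, deviation payoff €0 → loss €7.
€252: outcomes coincide → loss €0.
€539: truthful payoff €122, deviation payoff €0 → loss €122.
Total loss = €63 + €7 + €122 = €192.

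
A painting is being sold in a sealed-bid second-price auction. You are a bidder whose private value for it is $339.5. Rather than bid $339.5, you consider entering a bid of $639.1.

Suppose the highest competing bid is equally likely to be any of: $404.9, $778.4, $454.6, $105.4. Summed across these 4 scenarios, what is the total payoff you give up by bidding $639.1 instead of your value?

The deviation costs you only when the competing bid falls strictly between $339.5 and $639.1; elsewhere both bids give the same outcome.
$404.9: truthful payoff $0, deviation payoff −$65.4 → loss $65.4.
$778.4: outcomes coincide → loss $0.
$454.6: truthful payoff $0, deviation payoff −$115.1 → loss $115.1.
$105.4: outcomes coincide → loss $0.
Total loss = $65.4 + $115.1 = $180.5.
Because the price is fixed by the runner-up's bid, deviating from your value can only change a good outcome into a bad one — never the reverse.

$180.5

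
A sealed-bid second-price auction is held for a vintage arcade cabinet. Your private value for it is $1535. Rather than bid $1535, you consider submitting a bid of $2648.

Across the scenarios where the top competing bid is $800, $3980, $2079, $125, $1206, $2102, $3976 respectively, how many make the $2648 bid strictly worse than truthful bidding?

2

The deviation hurts exactly when the highest competing bid lies strictly between $1535 and $2648 — overbidding then wins at a price above your value.
$800: below both → same outcome either way.
$3980: above both → same outcome either way.
$2079: inside the interval → strictly worse (loss $544).
$125: below both → same outcome either way.
$1206: below both → same outcome either way.
$2102: inside the interval → strictly worse (loss $567).
$3976: above both → same outcome either way.
Count: 2.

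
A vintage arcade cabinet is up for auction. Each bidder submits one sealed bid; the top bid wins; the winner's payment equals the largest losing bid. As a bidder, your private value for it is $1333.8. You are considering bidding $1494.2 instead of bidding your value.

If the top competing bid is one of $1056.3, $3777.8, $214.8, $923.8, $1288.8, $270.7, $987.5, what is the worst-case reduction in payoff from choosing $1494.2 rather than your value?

$1056.3: same outcome either way → loss $0.
$3777.8: same outcome either way → loss $0.
$214.8: same outcome either way → loss $0.
$923.8: same outcome either way → loss $0.
$1288.8: same outcome either way → loss $0.
$270.7: same outcome either way → loss $0.
$987.5: same outcome either way → loss $0.
Maximum loss: $0.

$0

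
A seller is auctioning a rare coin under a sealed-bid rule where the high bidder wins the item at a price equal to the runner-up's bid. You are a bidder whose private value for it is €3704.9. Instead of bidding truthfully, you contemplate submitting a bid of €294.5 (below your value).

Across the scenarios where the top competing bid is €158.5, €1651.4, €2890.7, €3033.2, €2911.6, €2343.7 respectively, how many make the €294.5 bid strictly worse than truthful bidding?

The deviation hurts exactly when the highest competing bid lies strictly between €294.5 and €3704.9 — underbidding then forfeits a profitable win.
€158.5: below both → same outcome either way.
€1651.4: inside the interval → strictly worse (loss €2053.5).
€2890.7: inside the interval → strictly worse (loss €814.2).
€3033.2: inside the interval → strictly worse (loss €671.7).
€2911.6: inside the interval → strictly worse (loss €793.3).
€2343.7: inside the interval → strictly worse (loss €1361.2).
Count: 5.

5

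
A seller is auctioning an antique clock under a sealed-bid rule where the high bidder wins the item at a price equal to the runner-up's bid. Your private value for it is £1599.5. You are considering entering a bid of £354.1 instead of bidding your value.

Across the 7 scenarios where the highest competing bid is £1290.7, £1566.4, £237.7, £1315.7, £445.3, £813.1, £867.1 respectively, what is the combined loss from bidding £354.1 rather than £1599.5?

£3298.7

The deviation costs you only when the competing bid falls strictly between £354.1 and £1599.5; elsewhere both bids give the same outcome.
£1290.7: truthful payoff £308.8, deviation payoff £0 → loss £308.8.
£1566.4: truthful payoff £33.1, deviation payoff £0 → loss £33.1.
£237.7: outcomes coincide → loss £0.
£1315.7: truthful payoff £283.8, deviation payoff £0 → loss £283.8.
£445.3: truthful payoff £1154.2, deviation payoff £0 → loss £1154.2.
£813.1: truthful payoff £786.4, deviation payoff £0 → loss £786.4.
£867.1: truthful payoff £732.4, deviation payoff £0 → loss £732.4.
Total loss = £308.8 + £33.1 + £283.8 + £1154.2 + £786.4 + £732.4 = £3298.7.
In a second-price auction your bid sets only whether you win, not what you pay, so bidding your true value is weakly dominant.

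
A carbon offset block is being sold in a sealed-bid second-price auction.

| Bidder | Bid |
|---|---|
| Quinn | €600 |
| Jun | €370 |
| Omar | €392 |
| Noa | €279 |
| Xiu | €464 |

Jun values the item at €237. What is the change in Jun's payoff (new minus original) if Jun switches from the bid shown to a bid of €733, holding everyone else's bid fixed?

The highest bid among the other bidders is €600; Jun's bid doesn't change that.
Original bid €370: Jun is not highest (top rival bid is €600); payoff €0.
Alternative bid €733: Jun is highest, pays the top rival bid €600; payoff €237 − €600 = −€363.
Change in payoff = −€363 − (€0) = −€363.

−€363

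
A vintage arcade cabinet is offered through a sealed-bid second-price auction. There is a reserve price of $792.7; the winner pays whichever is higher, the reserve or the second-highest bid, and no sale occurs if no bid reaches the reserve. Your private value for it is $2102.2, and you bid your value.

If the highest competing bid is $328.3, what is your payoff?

Your bid $2102.2 is the highest and exceeds the reserve.
Price = max(second-highest bid, reserve) = max($328.3, $792.7) = $792.7.
Payoff = $2102.2 − $792.7 = $1309.5.

$1309.5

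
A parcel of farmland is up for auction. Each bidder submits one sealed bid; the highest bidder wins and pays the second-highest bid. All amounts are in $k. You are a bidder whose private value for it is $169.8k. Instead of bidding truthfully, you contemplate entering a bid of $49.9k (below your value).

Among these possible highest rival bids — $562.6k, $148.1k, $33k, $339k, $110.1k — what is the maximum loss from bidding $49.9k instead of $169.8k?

$59.7k

$562.6k: same outcome either way → loss $0k.
$148.1k: truthful gives $21.7k, deviation gives $0k → loss $21.7k.
$33k: same outcome either way → loss $0k.
$339k: same outcome either way → loss $0k.
$110.1k: truthful gives $59.7k, deviation gives $0k → loss $59.7k.
Maximum loss: $59.7k.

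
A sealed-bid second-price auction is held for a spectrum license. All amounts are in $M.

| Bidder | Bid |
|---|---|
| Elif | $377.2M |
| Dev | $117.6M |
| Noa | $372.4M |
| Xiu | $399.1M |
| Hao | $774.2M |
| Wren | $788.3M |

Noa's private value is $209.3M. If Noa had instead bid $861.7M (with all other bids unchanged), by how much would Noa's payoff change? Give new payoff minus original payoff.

−$579M

The highest bid among the other bidders is $788.3M; Noa's bid doesn't change that.
Original bid $372.4M: Noa is not highest (top rival bid is $788.3M); payoff $0M.
Alternative bid $861.7M: Noa is highest, pays the top rival bid $788.3M; payoff $209.3M − $788.3M = −$579M.
Change in payoff = −$579M − ($0M) = −$579M.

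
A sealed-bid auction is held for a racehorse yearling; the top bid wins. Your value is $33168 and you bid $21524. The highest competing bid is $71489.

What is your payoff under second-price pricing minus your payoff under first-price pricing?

Your bid $21524 is below $71489, so you lose under either rule.
Payoff is $0 in both cases; difference = $0.

$0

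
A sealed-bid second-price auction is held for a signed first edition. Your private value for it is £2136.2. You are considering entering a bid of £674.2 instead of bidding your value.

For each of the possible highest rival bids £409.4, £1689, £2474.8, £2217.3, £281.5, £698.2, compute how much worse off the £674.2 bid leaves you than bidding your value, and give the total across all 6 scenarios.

£1885.2

The deviation costs you only when the competing bid falls strictly between £674.2 and £2136.2; elsewhere both bids give the same outcome.
£409.4: outcomes coincide → loss £0.
£1689: truthful payoff £447.2, deviation payoff £0 → loss £447.2.
£2474.8: outcomes coincide → loss £0.
£2217.3: outcomes coincide → loss £0.
£281.5: outcomes coincide → loss £0.
£698.2: truthful payoff £1438, deviation payoff £0 → loss £1438.
Total loss = £447.2 + £1438 = £1885.2.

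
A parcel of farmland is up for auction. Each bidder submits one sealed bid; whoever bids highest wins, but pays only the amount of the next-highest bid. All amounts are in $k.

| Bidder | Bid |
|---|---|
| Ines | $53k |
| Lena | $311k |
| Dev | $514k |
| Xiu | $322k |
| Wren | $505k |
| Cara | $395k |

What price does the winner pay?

$505k

Highest bid: Dev at $514k, so Dev wins.
Second-highest bid: Wren at $505k — that is the price the winner pays.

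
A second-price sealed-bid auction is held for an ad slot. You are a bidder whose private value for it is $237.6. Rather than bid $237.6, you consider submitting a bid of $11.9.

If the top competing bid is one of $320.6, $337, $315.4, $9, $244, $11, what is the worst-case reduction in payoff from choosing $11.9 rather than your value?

$320.6: same outcome either way → loss $0.
$337: same outcome either way → loss $0.
$315.4: same outcome either way → loss $0.
$9: same outcome either way → loss $0.
$244: same outcome either way → loss $0.
$11: same outcome either way → loss $0.
Maximum loss: $0.

$0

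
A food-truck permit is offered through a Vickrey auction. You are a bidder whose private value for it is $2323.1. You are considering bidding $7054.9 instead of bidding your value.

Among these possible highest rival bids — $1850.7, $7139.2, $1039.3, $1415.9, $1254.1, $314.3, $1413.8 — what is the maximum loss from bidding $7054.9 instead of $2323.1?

$0

$1850.7: same outcome either way → loss $0.
$7139.2: same outcome either way → loss $0.
$1039.3: same outcome either way → loss $0.
$1415.9: same outcome either way → loss $0.
$1254.1: same outcome either way → loss $0.
$314.3: same outcome either way → loss $0.
$1413.8: same outcome either way → loss $0.
Maximum loss: $0.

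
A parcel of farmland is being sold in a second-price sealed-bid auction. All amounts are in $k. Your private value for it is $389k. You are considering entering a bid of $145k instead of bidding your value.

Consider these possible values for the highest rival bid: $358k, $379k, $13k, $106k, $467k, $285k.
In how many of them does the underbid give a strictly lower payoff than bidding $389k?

The deviation hurts exactly when the highest competing bid lies strictly between $145k and $389k — underbidding then forfeits a profitable win.
$358k: inside the interval → strictly worse (loss $31k).
$379k: inside the interval → strictly worse (loss $10k).
$13k: below both → same outcome either way.
$106k: below both → same outcome either way.
$467k: above both → same outcome either way.
$285k: inside the interval → strictly worse (loss $104k).
Count: 3.

3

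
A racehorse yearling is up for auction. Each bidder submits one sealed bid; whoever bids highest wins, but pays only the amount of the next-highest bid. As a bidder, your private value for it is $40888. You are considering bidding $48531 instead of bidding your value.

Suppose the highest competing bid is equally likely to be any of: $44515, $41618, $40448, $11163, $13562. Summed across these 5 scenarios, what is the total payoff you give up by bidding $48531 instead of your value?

$4357

The deviation costs you only when the competing bid falls strictly between $40888 and $48531; elsewhere both bids give the same outcome.
$44515: truthful payoff $0, deviation payoff −$3627 → loss $3627.
$41618: truthful payoff $0, deviation payoff −$730 → loss $730.
$40448: outcomes coincide → loss $0.
$11163: outcomes coincide → loss $0.
$13562: outcomes coincide → loss $0.
Total loss = $3627 + $730 = $4357.
In a second-price auction your bid sets only whether you win, not what you pay, so bidding your true value is weakly dominant.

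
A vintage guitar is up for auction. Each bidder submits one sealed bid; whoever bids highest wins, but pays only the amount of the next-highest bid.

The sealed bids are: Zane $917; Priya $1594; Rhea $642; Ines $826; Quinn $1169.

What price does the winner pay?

$1169

Highest bid: Priya at $1594, so Priya wins.
Second-highest bid: Quinn at $1169 — that is the price the winner pays.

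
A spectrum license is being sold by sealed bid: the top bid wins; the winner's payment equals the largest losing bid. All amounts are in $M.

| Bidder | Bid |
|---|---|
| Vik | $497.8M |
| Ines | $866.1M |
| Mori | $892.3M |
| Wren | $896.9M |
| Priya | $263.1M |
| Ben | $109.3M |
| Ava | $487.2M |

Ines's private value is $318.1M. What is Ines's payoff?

Highest bid: Wren at $896.9M, so Wren wins.
Second-highest bid: Mori at $892.3M — that is the price the winner pays.
Ines did not win, so Ines pays nothing and receives nothing: payoff $0M.

$0M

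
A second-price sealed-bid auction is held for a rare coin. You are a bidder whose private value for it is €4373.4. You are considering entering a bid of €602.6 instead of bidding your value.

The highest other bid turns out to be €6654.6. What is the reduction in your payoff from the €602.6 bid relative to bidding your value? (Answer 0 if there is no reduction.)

€0

Bidding your value €4373.4: you lose (since €4373.4 < €6654.6). Payoff €0.
Bidding €602.6: you lose. Payoff €0.
Difference = €0 − €0 = €0; both bids lead to the same outcome because the competing bid is above both your value and your alternative bid.
Truthful bidding weakly dominates here: raising your bid can only win items priced above your value, and lowering it can only forfeit items priced below.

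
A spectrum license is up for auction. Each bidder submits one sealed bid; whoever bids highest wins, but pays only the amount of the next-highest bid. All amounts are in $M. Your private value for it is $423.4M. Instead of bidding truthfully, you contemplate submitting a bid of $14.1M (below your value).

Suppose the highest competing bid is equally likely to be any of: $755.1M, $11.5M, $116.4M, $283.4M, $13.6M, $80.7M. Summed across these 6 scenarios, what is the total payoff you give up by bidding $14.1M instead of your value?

The deviation costs you only when the competing bid falls strictly between $14.1M and $423.4M; elsewhere both bids give the same outcome.
$755.1M: outcomes coincide → loss $0M.
$11.5M: outcomes coincide → loss $0M.
$116.4M: truthful payoff $307M, deviation payoff $0M → loss $307M.
$283.4M: truthful payoff $140M, deviation payoff $0M → loss $140M.
$13.6M: outcomes coincide → loss $0M.
$80.7M: truthful payoff $342.7M, deviation payoff $0M → loss $342.7M.
Total loss = $307M + $140M + $342.7M = $789.7M.

$789.7M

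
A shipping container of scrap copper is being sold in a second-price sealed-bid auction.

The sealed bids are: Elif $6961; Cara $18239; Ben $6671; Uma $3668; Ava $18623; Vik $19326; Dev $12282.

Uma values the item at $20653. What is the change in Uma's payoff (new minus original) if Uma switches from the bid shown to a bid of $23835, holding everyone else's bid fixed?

$1327

The highest bid among the other bidders is $19326; Uma's bid doesn't change that.
Original bid $3668: Uma is not highest (top rival bid is $19326); payoff $0.
Alternative bid $23835: Uma is highest, pays the top rival bid $19326; payoff $20653 − $19326 = $1327.
Change in payoff = $1327 − ($0) = $1327.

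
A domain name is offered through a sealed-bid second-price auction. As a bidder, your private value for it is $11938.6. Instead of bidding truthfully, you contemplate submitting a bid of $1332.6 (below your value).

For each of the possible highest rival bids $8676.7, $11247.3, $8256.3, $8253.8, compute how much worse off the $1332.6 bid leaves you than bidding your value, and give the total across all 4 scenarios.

$11320.3

The deviation costs you only when the competing bid falls strictly between $1332.6 and $11938.6; elsewhere both bids give the same outcome.
$8676.7: truthful payoff $3261.9, deviation payoff $0 → loss $3261.9.
$11247.3: truthful payoff $691.3, deviation payoff $0 → loss $691.3.
$8256.3: truthful payoff $3682.3, deviation payoff $0 → loss $3682.3.
$8253.8: truthful payoff $3684.8, deviation payoff $0 → loss $3684.8.
Total loss = $3261.9 + $691.3 + $3682.3 + $3684.8 = $11320.3.
Because the price is fixed by the runner-up's bid, deviating from your value can only change a good outcome into a bad one — never the reverse.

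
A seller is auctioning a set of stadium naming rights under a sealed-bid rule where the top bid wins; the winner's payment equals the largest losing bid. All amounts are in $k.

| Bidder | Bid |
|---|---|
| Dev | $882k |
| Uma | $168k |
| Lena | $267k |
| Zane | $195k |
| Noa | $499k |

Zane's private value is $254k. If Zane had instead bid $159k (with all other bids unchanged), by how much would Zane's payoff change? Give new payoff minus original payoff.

The highest bid among the other bidders is $882k; Zane's bid doesn't change that.
Original bid $195k: Zane is not highest (top rival bid is $882k); payoff $0k.
Alternative bid $159k: Zane is not highest (top rival bid is $882k); payoff $0k.
Change in payoff = $0k − ($0k) = $0k.

$0k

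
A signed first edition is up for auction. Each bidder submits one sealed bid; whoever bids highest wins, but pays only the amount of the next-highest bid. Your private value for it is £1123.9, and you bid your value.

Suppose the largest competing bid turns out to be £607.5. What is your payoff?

£516.4

Your bid £1123.9 exceeds the highest competing bid £607.5, so you win.
In a second-price auction the winner pays the second-highest bid, £607.5.
Payoff = value − price = £1123.9 − £607.5 = £516.4.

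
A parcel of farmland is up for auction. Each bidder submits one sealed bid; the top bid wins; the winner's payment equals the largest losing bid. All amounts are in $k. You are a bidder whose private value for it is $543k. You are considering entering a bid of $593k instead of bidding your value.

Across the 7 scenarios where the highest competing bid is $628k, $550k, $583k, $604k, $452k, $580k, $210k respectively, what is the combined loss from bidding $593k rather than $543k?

$84k

The deviation costs you only when the competing bid falls strictly between $543k and $593k; elsewhere both bids give the same outcome.
$628k: outcomes coincide → loss $0k.
$550k: truthful payoff $0k, deviation payoff −$7k → loss $7k.
$583k: truthful payoff $0k, deviation payoff −$40k → loss $40k.
$604k: outcomes coincide → loss $0k.
$452k: outcomes coincide → loss $0k.
$580k: truthful payoff $0k, deviation payoff −$37k → loss $37k.
$210k: outcomes coincide → loss $0k.
Total loss = $7k + $40k + $37k = $84k.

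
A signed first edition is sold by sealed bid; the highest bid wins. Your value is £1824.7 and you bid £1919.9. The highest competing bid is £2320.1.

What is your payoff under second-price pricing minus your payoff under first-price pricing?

£0

Your bid £1919.9 is below £2320.1, so you lose under either rule.
Payoff is £0 in both cases; difference = £0.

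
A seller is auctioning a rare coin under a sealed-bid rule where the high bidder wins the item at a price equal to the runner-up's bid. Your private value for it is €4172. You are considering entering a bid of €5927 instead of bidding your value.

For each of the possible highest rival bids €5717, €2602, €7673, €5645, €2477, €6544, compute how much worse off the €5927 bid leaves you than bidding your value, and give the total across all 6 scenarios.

€3018

The deviation costs you only when the competing bid falls strictly between €4172 and €5927; elsewhere both bids give the same outcome.
€5717: truthful payoff €0, deviation payoff −€1545 → loss €1545.
€2602: outcomes coincide → loss €0.
€7673: outcomes coincide → loss €0.
€5645: truthful payoff €0, deviation payoff −€1473 → loss €1473.
€2477: outcomes coincide → loss €0.
€6544: outcomes coincide → loss €0.
Total loss = €1545 + €1473 = €3018.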